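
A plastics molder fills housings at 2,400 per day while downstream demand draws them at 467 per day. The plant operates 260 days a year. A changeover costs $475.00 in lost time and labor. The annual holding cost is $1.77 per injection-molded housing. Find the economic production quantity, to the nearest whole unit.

Q* ≈ 8,995 housings

Annual demand D = 467 × 260 = 121,420.
Production build-up factor (1 − d/p) = 1 − 467/2,400 = 0.8054.
Q* = √(2DS / (H(1 − d/p))) = √(2 × 121,420 × 475 / (1.77 × 0.8054)).
= √(115,349,000 / 1.4256) ≈ 8995.182.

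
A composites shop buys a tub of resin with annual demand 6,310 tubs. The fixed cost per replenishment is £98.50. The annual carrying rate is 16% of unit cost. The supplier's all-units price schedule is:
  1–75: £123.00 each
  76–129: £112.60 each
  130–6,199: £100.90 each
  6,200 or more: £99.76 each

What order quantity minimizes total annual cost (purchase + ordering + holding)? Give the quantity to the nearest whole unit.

Q* ≈ 277 tubs

Holding cost per unit per year at price C is H = 0.16·C.
Candidates are each tier's EOQ (if it falls in that tier) and each price-break quantity.
Tier 1 (£123.00): EOQ = 251.3 exceeds tier's upper bound 75, so this tier is dominated.
Tier 2 (£112.60): EOQ = 262.7 exceeds tier's upper bound 129, so this tier is dominated.
EOQ at £100.90 = 277.5 (feasible in tier 3): TC = 6,310×£100.90 + (6,310/277.5)×98.5 + (277.5/2)×0.16×£100.90 = £641,158.75.
EOQ at £99.76 = 279.1 < 6200, so use break Q=6200: TC = 6,310×£99.76 + (6,310/6200.0)×98.5 + (6200.0/2)×0.16×£99.76 = £679,066.81.
Lowest total cost is £641,158.75 at Q = 277.5.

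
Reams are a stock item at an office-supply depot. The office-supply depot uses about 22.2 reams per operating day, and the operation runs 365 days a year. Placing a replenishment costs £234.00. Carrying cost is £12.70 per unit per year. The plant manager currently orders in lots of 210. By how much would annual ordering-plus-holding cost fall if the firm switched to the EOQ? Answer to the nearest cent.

Extra cost ≈ £3,422.75 per year

Annual demand D = 22.2 × 365 = 8,103.
EOQ = √(2DS/H) = √(2 × 8,103 × 234 / 12.7) ≈ 546.44.
Cost at Q* = (D/Q*)S + (Q*/2)H = √(2DSH) ≈ £6,939.81.
Cost at Q = 210: (8,103/210)×234 + (210/2)×12.7 = £9,029.06 + £1,333.50 = £10,362.56.
Excess = £10,362.56 − £6,939.81 = £3,422.75.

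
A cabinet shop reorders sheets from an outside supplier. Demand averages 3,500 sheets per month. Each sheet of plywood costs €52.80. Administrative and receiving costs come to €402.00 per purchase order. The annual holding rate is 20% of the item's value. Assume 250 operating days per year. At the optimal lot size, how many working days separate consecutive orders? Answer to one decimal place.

T ≈ 10.6 days

Annual demand D = 3,500 × 12 = 42,000.
Holding cost H = 0.20 × €52.80 = €10.5600 per unit per year.
Q* = √(2DS/H) = √(2 × 42,000 × 402 / 10.56) ≈ 1788.22.
Cycle time = Q*/D × 250 = 1788.22 / 42,000 × 250 ≈ 10.644 days.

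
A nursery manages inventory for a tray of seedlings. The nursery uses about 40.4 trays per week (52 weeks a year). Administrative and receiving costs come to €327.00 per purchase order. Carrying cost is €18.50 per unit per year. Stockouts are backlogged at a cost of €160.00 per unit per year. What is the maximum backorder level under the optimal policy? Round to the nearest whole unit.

S* ≈ 30 trays

Annual demand D = 40.4 × 52 = 2,100.8.
With planned backorders, Q* = √(2DS/H) · √((H+B)/B).
√(2DS/H) = √(2 × 2,100.8 × 327 / 18.5) = 272.518.
√((H+B)/B) = √((18.5+160)/160) = 1.0562.
Q* ≈ 287.842.
S* = Q* · H/(H+B) = 287.842 × 18.5/178.5 ≈ 29.832.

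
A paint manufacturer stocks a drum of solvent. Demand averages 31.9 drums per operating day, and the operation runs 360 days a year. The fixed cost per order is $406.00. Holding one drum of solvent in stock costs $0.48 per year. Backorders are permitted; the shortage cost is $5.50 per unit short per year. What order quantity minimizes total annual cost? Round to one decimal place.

Annual demand D = 31.9 × 360 = 11,484.
With planned backorders, Q* = √(2DS/H) · √((H+B)/B).
√(2DS/H) = √(2 × 11,484 × 406 / 0.48) = 4407.618.
√((H+B)/B) = √((0.48+5.5)/5.5) = 1.0427.
Q* ≈ 4595.928.

Q* ≈ 4,595.9 drums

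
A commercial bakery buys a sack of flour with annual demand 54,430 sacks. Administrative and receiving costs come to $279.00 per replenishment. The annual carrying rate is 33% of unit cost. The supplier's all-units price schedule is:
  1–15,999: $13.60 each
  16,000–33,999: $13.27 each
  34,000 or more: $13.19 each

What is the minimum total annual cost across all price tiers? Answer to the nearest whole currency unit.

TC* ≈ $751,923

Holding cost per unit per year at price C is H = 0.33·C.
Evaluate total cost at each tier's feasible EOQ or, if the EOQ is below the tier, at the tier's minimum quantity.
EOQ at $13.60 = 2601.4 (feasible in tier 1): TC = 54,430×$13.60 + (54,430/2601.4)×279 + (2601.4/2)×0.33×$13.60 = $751,923.16.
EOQ at $13.27 = 2633.6 < 16000, so use break Q=16000: TC = 54,430×$13.27 + (54,430/16000.0)×279 + (16000.0/2)×0.33×$13.27 = $758,268.02.
EOQ at $13.19 = 2641.5 < 34000, so use break Q=34000: TC = 54,430×$13.19 + (54,430/34000.0)×279 + (34000.0/2)×0.33×$13.19 = $792,374.25.
Lowest total cost among the candidates is at Q = 2601.4.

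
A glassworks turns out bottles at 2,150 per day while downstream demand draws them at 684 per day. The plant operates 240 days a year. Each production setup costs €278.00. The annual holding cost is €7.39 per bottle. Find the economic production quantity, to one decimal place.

Annual demand D = 684 × 240 = 164,160.
Production build-up factor (1 − d/p) = 1 − 684/2,150 = 0.6819.
Q* = √(2DS / (H(1 − d/p))) = √(2 × 164,160 × 278 / (7.39 × 0.6819)).
= √(91,272,960 / 5.0389) ≈ 4255.995.

Q* ≈ 4,256.0 bottles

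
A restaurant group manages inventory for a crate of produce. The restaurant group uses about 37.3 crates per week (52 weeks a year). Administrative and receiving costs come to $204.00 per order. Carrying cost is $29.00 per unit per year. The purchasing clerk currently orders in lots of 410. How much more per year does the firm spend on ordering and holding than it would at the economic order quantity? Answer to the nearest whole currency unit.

Annual demand D = 37.3 × 52 = 1,939.6.
EOQ = √(2DS/H) = √(2 × 1,939.6 × 204 / 29) ≈ 165.19.
Cost at Q* = (D/Q*)S + (Q*/2)H = √(2DSH) ≈ $4,790.55.
Cost at Q = 410: (1,939.6/410)×204 + (410/2)×29 = $965.07 + $5,945.00 = $6,910.07.
Excess = $6,910.07 − $4,790.55 = $2,119.52.

Extra cost ≈ $2,120 per year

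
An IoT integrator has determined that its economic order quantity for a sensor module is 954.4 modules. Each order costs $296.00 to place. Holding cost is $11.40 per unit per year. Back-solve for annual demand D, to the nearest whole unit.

Squaring Q* = √(2DS/H) gives Q*² = 2DS/H.
From Q* = √(2DS/H): D = Q*²H / (2S) = 954.4² × 11.4 / (2 × 296) = 17540.582.

D ≈ 17,541 modules per year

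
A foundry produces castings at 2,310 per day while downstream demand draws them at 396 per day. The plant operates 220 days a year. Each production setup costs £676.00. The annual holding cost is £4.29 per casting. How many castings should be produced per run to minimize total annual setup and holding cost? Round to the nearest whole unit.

Q* ≈ 5,756 castings

Annual demand D = 396 × 220 = 87,120.
Production build-up factor (1 − d/p) = 1 − 396/2,310 = 0.8286.
Q* = √(2DS / (H(1 − d/p))) = √(2 × 87,120 × 676 / (4.29 × 0.8286)).
= √(117,786,240 / 3.5546) ≈ 5756.436.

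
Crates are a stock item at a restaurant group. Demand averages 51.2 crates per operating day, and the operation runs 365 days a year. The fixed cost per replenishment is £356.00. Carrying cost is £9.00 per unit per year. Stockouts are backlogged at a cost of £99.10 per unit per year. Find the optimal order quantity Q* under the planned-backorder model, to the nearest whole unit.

Annual demand D = 51.2 × 365 = 18,688.
With planned backorders, Q* = √(2DS/H) · √((H+B)/B).
√(2DS/H) = √(2 × 18,688 × 356 / 9) = 1215.906.
√((H+B)/B) = √((9+99.1)/99.1) = 1.0444.
Q* ≈ 1269.919.

Q* ≈ 1,270 crates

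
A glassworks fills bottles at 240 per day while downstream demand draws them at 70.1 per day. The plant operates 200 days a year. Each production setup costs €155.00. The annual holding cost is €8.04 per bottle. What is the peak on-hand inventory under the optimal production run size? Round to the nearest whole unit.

Annual demand D = 70.1 × 200 = 14,020.
Production build-up factor (1 − d/p) = 1 − 70.1/240 = 0.7079.
Q* = √(2DS / (H(1 − d/p))) = √(2 × 14,020 × 155 / (8.04 × 0.7079)).
= √(4,346,200 / 5.6917) ≈ 873.848.
Maximum inventory = Q*(1 − d/p) = 873.848 × 0.7079 ≈ 618.611.

I_max ≈ 619 bottles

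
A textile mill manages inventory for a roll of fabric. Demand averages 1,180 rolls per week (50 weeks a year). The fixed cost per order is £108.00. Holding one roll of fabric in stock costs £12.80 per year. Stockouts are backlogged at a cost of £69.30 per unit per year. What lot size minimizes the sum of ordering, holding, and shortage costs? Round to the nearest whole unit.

Q* ≈ 1,086 rolls

Annual demand D = 1,180 × 50 = 59,000.
With planned backorders, Q* = √(2DS/H) · √((H+B)/B).
√(2DS/H) = √(2 × 59,000 × 108 / 12.8) = 997.810.
√((H+B)/B) = √((12.8+69.3)/69.3) = 1.0884.
Q* ≈ 1086.058.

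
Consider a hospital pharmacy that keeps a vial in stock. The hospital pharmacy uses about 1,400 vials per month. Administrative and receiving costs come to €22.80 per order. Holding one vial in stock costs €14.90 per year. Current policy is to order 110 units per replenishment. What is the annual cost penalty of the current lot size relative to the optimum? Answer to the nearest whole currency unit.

Annual demand D = 1,400 × 12 = 16,800.
EOQ = √(2DS/H) = √(2 × 16,800 × 22.8 / 14.9) ≈ 226.75.
Cost at Q* = (D/Q*)S + (Q*/2)H = √(2DSH) ≈ €3,378.55.
Cost at Q = 110: (16,800/110)×22.8 + (110/2)×14.9 = €3,482.18 + €819.50 = €4,301.68.
Excess = €4,301.68 − €3,378.55 = €923.13.

Extra cost ≈ €923 per year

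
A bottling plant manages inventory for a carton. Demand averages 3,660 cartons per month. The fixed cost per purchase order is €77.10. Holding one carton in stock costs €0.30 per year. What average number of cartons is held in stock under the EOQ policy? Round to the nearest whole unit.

Average inventory ≈ 2,376 cartons

Annual demand D = 3,660 × 12 = 43,920.
EOQ = √(2DS/H) = √(2 × 43,920 × 77.1 / 0.3) ≈ 4751.30.
Average inventory = Q*/2 ≈ 4751.30 / 2 = 2375.651.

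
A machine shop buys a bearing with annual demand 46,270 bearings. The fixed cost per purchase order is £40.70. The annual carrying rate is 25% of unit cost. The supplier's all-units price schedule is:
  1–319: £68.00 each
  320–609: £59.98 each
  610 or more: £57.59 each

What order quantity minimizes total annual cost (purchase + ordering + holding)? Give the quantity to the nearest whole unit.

Holding cost per unit per year at price C is H = 0.25·C.
Candidates are each tier's EOQ (if it falls in that tier) and each price-break quantity.
Tier 1 (£68.00): EOQ = 470.7 exceeds tier's upper bound 319, so this tier is dominated.
EOQ at £59.98 = 501.2 (feasible in tier 2): TC = 46,270×£59.98 + (46,270/501.2)×40.7 + (501.2/2)×0.25×£59.98 = £2,782,789.71.
EOQ at £57.59 = 511.5 < 610, so use break Q=610: TC = 46,270×£57.59 + (46,270/610.0)×40.7 + (610.0/2)×0.25×£57.59 = £2,672,167.73.
Lowest total cost is £2,672,167.73 at Q = 610.0.

Q* ≈ 610 bearings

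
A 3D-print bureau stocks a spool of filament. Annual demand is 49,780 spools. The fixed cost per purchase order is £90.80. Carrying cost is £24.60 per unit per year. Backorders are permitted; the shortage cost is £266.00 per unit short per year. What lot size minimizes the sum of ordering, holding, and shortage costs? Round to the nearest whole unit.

Q* ≈ 634 spools

With planned backorders, Q* = √(2DS/H) · √((H+B)/B).
√(2DS/H) = √(2 × 49,780 × 90.8 / 24.6) = 606.203.
√((H+B)/B) = √((24.6+266)/266) = 1.0452.
Q* ≈ 633.614.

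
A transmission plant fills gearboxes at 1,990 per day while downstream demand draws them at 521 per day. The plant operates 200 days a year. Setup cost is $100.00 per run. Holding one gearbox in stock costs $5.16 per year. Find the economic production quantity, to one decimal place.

Q* ≈ 2,339.1 gearboxes

Annual demand D = 521 × 200 = 104,200.
Production build-up factor (1 − d/p) = 1 − 521/1,990 = 0.7382.
Q* = √(2DS / (H(1 − d/p))) = √(2 × 104,200 × 100 / (5.16 × 0.7382)).
= √(20,840,000 / 3.8091) ≈ 2339.051.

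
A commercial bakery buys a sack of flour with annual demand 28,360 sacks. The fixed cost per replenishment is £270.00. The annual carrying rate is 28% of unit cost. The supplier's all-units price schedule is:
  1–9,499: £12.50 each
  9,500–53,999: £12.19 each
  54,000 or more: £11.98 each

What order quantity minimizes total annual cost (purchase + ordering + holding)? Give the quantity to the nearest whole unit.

Holding cost per unit per year at price C is H = 0.28·C.
For each price level, check whether its EOQ is feasible; otherwise the best quantity at that price is the breakpoint.
EOQ at £12.50 = 2091.8 (feasible in tier 1): TC = 28,360×£12.50 + (28,360/2091.8)×270 + (2091.8/2)×0.28×£12.50 = £361,821.23.
EOQ at £12.19 = 2118.2 < 9500, so use break Q=9500: TC = 28,360×£12.19 + (28,360/9500.0)×270 + (9500.0/2)×0.28×£12.19 = £362,727.12.
EOQ at £11.98 = 2136.7 < 54000, so use break Q=54000: TC = 28,360×£11.98 + (28,360/54000.0)×270 + (54000.0/2)×0.28×£11.98 = £430,463.40.
Lowest total cost is £361,821.23 at Q = 2091.8.

Q* ≈ 2,092 sacks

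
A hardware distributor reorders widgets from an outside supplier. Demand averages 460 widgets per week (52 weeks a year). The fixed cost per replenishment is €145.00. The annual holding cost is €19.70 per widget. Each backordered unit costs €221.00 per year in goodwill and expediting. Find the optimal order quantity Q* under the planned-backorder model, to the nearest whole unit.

Annual demand D = 460 × 52 = 23,920.
With planned backorders, Q* = √(2DS/H) · √((H+B)/B).
√(2DS/H) = √(2 × 23,920 × 145 / 19.7) = 593.399.
√((H+B)/B) = √((19.7+221)/221) = 1.0436.
Q* ≈ 619.282.

Q* ≈ 619 widgets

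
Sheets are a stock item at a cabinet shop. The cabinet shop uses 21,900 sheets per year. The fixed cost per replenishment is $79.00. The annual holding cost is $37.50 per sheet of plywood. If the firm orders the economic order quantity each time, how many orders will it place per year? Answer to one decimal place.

N ≈ 72.1 orders per year

EOQ = √(2DS/H) = √(2 × 21,900 × 79 / 37.5) ≈ 303.76.
Orders per year = D / Q* = 21,900 / 303.76 ≈ 72.096.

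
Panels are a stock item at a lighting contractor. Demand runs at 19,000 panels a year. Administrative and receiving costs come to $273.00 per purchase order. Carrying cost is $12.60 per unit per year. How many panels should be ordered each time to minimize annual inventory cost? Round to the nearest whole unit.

Q* ≈ 907 panels

EOQ = √(2DS / H) = √(2 × 19,000 × 273 / 12.6).
= √(10,374,000 / 12.6) = √823,333.3333 ≈ 907.377.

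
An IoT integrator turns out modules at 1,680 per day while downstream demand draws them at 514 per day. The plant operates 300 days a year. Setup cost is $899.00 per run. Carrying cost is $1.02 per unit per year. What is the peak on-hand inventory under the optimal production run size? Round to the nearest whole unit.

Annual demand D = 514 × 300 = 154,200.
Production build-up factor (1 − d/p) = 1 − 514/1,680 = 0.6940.
Q* = √(2DS / (H(1 − d/p))) = √(2 × 154,200 × 899 / (1.02 × 0.6940)).
= √(277,251,600 / 0.7079) ≈ 19789.841.
Maximum inventory = Q*(1 − d/p) = 19789.841 × 0.6940 ≈ 13735.092.

I_max ≈ 13,735 modules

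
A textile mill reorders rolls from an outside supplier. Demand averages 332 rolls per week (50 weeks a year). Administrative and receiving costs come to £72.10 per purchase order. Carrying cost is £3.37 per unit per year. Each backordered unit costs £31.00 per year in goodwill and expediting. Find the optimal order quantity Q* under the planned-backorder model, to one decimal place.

Annual demand D = 332 × 50 = 16,600.
With planned backorders, Q* = √(2DS/H) · √((H+B)/B).
√(2DS/H) = √(2 × 16,600 × 72.1 / 3.37) = 842.795.
√((H+B)/B) = √((3.37+31)/31) = 1.0530.
Q* ≈ 887.423.

Q* ≈ 887.4 rolls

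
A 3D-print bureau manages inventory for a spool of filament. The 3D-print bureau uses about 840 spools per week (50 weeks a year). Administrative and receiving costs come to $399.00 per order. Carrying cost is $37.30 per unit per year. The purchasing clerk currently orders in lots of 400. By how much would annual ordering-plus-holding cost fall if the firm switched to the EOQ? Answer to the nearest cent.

Extra cost ≈ $13,997.58 per year

Annual demand D = 840 × 50 = 42,000.
EOQ = √(2DS/H) = √(2 × 42,000 × 399 / 37.3) ≈ 947.92.
Cost at Q* = (D/Q*)S + (Q*/2)H = √(2DSH) ≈ $35,357.42.
Cost at Q = 400: (42,000/400)×399 + (400/2)×37.3 = $41,895.00 + $7,460.00 = $49,355.00.
Excess = $49,355.00 − $35,357.42 = $13,997.58.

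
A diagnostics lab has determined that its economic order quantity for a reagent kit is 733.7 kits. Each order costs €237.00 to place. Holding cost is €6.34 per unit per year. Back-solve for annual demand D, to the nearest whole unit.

D ≈ 7,200 kits per year

Invert the EOQ relation Q*² = 2DS/H.
From Q* = √(2DS/H): D = Q*²H / (2S) = 733.7² × 6.34 / (2 × 237) = 7200.256.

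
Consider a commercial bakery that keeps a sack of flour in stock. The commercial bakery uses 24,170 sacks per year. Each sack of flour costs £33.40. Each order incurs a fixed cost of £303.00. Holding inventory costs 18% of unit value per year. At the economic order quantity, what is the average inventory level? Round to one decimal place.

Holding cost H = 0.18 × £33.40 = £6.0120 per unit per year.
The optimal lot size = √(2DS/H) = √(2 × 24,170 × 303 / 6.012) ≈ 1560.86.
Average inventory = Q*/2 ≈ 1560.86 / 2 = 780.432.

Average inventory ≈ 780.4 sacks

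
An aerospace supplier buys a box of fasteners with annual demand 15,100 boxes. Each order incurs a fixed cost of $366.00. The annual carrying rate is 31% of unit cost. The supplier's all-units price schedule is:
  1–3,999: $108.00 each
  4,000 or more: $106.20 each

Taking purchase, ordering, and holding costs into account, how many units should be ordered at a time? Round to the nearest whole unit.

Holding cost per unit per year at price C is H = 0.31·C.
Candidates are each tier's EOQ (if it falls in that tier) and each price-break quantity.
EOQ at $108.00 = 574.6 (feasible in tier 1): TC = 15,100×$108.00 + (15,100/574.6)×366 + (574.6/2)×0.31×$108.00 = $1,650,036.97.
EOQ at $106.20 = 579.4 < 4000, so use break Q=4000: TC = 15,100×$106.20 + (15,100/4000.0)×366 + (4000.0/2)×0.31×$106.20 = $1,670,845.65.
Lowest total cost is $1,650,036.97 at Q = 574.6.

Q* ≈ 575 boxes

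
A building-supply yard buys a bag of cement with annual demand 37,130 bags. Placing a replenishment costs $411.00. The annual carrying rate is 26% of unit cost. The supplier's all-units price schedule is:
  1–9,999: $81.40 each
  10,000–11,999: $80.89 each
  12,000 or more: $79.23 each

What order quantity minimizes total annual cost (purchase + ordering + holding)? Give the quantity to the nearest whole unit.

Q* ≈ 1,201 bags

Holding cost per unit per year at price C is H = 0.26·C.
Candidates are each tier's EOQ (if it falls in that tier) and each price-break quantity.
EOQ at $81.40 = 1200.9 (feasible in tier 1): TC = 37,130×$81.40 + (37,130/1200.9)×411 + (1200.9/2)×0.26×$81.40 = $3,047,797.42.
EOQ at $80.89 = 1204.7 < 10000, so use break Q=10000: TC = 37,130×$80.89 + (37,130/10000.0)×411 + (10000.0/2)×0.26×$80.89 = $3,110,128.74.
EOQ at $79.23 = 1217.2 < 12000, so use break Q=12000: TC = 37,130×$79.23 + (37,130/12000.0)×411 + (12000.0/2)×0.26×$79.23 = $3,066,680.40.
Lowest total cost is $3,047,797.42 at Q = 1200.9.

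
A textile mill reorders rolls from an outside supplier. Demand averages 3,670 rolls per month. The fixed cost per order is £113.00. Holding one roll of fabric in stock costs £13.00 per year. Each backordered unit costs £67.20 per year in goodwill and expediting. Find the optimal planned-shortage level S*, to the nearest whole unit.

Annual demand D = 3,670 × 12 = 44,040.
With planned backorders, Q* = √(2DS/H) · √((H+B)/B).
√(2DS/H) = √(2 × 44,040 × 113 / 13) = 874.996.
√((H+B)/B) = √((13+67.2)/67.2) = 1.0925.
Q* ≈ 955.892.
S* = Q* · H/(H+B) = 955.892 × 13/80.2 ≈ 154.945.

S* ≈ 155 rolls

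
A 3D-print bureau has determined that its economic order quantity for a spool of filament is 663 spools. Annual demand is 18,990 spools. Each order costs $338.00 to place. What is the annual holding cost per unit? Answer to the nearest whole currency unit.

Invert the EOQ relation Q*² = 2DS/H.
From Q* = √(2DS/H): H = 2DS / Q*² = 2 × 18,990 × 338 / 663² = 29.2042.

H ≈ $29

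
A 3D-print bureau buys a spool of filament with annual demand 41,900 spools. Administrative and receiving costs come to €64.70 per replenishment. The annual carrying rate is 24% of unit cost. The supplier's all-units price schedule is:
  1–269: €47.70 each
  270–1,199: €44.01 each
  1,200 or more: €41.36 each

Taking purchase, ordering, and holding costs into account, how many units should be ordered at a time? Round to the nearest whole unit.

Holding cost per unit per year at price C is H = 0.24·C.
Evaluate total cost at each tier's feasible EOQ or, if the EOQ is below the tier, at the tier's minimum quantity.
Tier 1 (€47.70): EOQ = 688.2 exceeds tier's upper bound 269, so this tier is dominated.
EOQ at €44.01 = 716.5 (feasible in tier 2): TC = 41,900×€44.01 + (41,900/716.5)×64.7 + (716.5/2)×0.24×€44.01 = €1,851,586.55.
EOQ at €41.36 = 739.1 < 1200, so use break Q=1200: TC = 41,900×€41.36 + (41,900/1200.0)×64.7 + (1200.0/2)×0.24×€41.36 = €1,741,198.95.
Lowest total cost is €1,741,198.95 at Q = 1200.0.

Q* ≈ 1,200 spools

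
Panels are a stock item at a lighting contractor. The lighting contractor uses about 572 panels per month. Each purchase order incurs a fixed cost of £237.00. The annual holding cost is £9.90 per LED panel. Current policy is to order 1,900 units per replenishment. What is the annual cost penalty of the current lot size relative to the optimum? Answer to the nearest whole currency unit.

Annual demand D = 572 × 12 = 6,864.
EOQ = √(2DS/H) = √(2 × 6,864 × 237 / 9.9) ≈ 573.27.
Cost at Q* = (D/Q*)S + (Q*/2)H = √(2DSH) ≈ £5,675.39.
Cost at Q = 1,900: (6,864/1,900)×237 + (1,900/2)×9.9 = £856.19 + £9,405.00 = £10,261.19.
Excess = £10,261.19 − £5,675.39 = £4,585.81.

Extra cost ≈ £4,586 per year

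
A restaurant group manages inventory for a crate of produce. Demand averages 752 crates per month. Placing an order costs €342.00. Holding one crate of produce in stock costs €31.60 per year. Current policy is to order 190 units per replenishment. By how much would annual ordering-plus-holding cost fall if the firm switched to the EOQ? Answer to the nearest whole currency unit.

Annual demand D = 752 × 12 = 9,024.
EOQ = √(2DS/H) = √(2 × 9,024 × 342 / 31.6) ≈ 441.96.
Cost at Q* = (D/Q*)S + (Q*/2)H = √(2DSH) ≈ €13,965.97.
Cost at Q = 190: (9,024/190)×342 + (190/2)×31.6 = €16,243.20 + €3,002.00 = €19,245.20.
Excess = €19,245.20 − €13,965.97 = €5,279.23.

Extra cost ≈ €5,279 per year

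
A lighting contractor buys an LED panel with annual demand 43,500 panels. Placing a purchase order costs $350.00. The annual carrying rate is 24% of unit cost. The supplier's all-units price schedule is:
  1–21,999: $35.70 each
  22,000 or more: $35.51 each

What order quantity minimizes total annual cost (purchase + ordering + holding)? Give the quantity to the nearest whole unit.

Q* ≈ 1,885 panels

Holding cost per unit per year at price C is H = 0.24·C.
Candidates are each tier's EOQ (if it falls in that tier) and each price-break quantity.
EOQ at $35.70 = 1885.2 (feasible in tier 1): TC = 43,500×$35.70 + (43,500/1885.2)×350 + (1885.2/2)×0.24×$35.70 = $1,569,102.26.
EOQ at $35.51 = 1890.2 < 22000, so use break Q=22000: TC = 43,500×$35.51 + (43,500/22000.0)×350 + (22000.0/2)×0.24×$35.51 = $1,639,123.45.
Lowest total cost is $1,569,102.26 at Q = 1885.2.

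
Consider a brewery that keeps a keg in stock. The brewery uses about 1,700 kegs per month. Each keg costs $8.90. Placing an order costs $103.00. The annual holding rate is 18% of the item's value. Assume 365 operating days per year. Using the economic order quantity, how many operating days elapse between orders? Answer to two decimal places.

T ≈ 28.98 days

Annual demand D = 1,700 × 12 = 20,400.
Holding cost H = 0.18 × $8.90 = $1.6020 per unit per year.
EOQ = √(2DS/H) = √(2 × 20,400 × 103 / 1.602) ≈ 1619.64.
Cycle time = Q*/D × 365 = 1619.64 / 20,400 × 365 ≈ 28.979 days.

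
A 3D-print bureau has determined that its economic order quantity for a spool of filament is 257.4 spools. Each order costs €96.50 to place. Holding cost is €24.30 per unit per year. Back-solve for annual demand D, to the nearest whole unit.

D ≈ 8,342 spools per year

The basic EOQ model gives Q* = √(2DS/H); rearrange for the unknown.
From Q* = √(2DS/H): D = Q*²H / (2S) = 257.4² × 24.3 / (2 × 96.5) = 8341.921.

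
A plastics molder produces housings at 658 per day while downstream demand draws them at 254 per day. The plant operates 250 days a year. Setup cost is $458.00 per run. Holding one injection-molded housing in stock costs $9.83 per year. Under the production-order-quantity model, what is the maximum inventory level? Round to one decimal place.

Annual demand D = 254 × 250 = 63,500.
Production build-up factor (1 − d/p) = 1 − 254/658 = 0.6140.
Q* = √(2DS / (H(1 − d/p))) = √(2 × 63,500 × 458 / (9.83 × 0.6140)).
= √(58,166,000 / 6.0354) ≈ 3104.417.
Maximum inventory = Q*(1 − d/p) = 3104.417 × 0.6140 ≈ 1906.056.

I_max ≈ 1,906.1 housings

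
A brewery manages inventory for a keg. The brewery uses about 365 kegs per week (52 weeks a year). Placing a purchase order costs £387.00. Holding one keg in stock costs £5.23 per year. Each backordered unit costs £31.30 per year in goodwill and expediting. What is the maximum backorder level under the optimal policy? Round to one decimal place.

Annual demand D = 365 × 52 = 18,980.
With planned backorders, Q* = √(2DS/H) · √((H+B)/B).
√(2DS/H) = √(2 × 18,980 × 387 / 5.23) = 1675.976.
√((H+B)/B) = √((5.23+31.3)/31.3) = 1.0803.
Q* ≈ 1810.591.
S* = Q* · H/(H+B) = 1810.591 × 5.23/36.53 ≈ 259.222.

S* ≈ 259.2 kegs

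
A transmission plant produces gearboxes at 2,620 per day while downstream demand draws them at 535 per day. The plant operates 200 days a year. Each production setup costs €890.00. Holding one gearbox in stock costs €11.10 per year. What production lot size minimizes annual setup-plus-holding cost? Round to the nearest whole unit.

Annual demand D = 535 × 200 = 107,000.
Production build-up factor (1 − d/p) = 1 − 535/2,620 = 0.7958.
Q* = √(2DS / (H(1 − d/p))) = √(2 × 107,000 × 890 / (11.1 × 0.7958)).
= √(190,460,000 / 8.8334) ≈ 4643.421.

Q* ≈ 4,643 gearboxes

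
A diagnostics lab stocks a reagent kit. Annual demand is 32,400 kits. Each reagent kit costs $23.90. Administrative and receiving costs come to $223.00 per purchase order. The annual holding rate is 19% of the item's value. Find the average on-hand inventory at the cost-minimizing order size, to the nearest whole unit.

Average inventory ≈ 892 kits

Holding cost H = 0.19 × $23.90 = $4.5410 per unit per year.
Q* = √(2DS/H) = √(2 × 32,400 × 223 / 4.541) ≈ 1783.87.
Average inventory = Q*/2 ≈ 1783.87 / 2 = 891.937.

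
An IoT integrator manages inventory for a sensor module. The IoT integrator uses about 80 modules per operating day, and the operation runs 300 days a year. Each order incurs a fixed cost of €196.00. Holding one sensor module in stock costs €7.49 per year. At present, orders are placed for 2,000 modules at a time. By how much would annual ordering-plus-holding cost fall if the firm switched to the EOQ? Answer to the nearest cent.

Extra cost ≈ €1,447.60 per year

Annual demand D = 80 × 300 = 24,000.
EOQ = √(2DS/H) = √(2 × 24,000 × 196 / 7.49) ≈ 1120.75.
Cost at Q* = (D/Q*)S + (Q*/2)H = √(2DSH) ≈ €8,394.40.
Cost at Q = 2,000: (24,000/2,000)×196 + (2,000/2)×7.49 = €2,352.00 + €7,490.00 = €9,842.00.
Excess = €9,842.00 − €8,394.40 = €1,447.60.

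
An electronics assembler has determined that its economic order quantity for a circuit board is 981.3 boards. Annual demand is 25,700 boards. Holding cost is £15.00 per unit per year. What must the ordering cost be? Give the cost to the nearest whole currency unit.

S ≈ £281

Squaring Q* = √(2DS/H) gives Q*² = 2DS/H.
From Q* = √(2DS/H): S = Q*²H / (2D) = 981.3² × 15 / (2 × 25,700) = 281.0164.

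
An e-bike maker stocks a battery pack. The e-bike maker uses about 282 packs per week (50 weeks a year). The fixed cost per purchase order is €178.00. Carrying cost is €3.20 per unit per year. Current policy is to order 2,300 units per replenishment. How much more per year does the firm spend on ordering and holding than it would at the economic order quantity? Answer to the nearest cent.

Annual demand D = 282 × 50 = 14,100.
EOQ = √(2DS/H) = √(2 × 14,100 × 178 / 3.2) ≈ 1252.45.
Cost at Q* = (D/Q*)S + (Q*/2)H = √(2DSH) ≈ €4,007.83.
Cost at Q = 2,300: (14,100/2,300)×178 + (2,300/2)×3.2 = €1,091.22 + €3,680.00 = €4,771.22.
Excess = €4,771.22 − €4,007.83 = €763.39.

Extra cost ≈ €763.39 per year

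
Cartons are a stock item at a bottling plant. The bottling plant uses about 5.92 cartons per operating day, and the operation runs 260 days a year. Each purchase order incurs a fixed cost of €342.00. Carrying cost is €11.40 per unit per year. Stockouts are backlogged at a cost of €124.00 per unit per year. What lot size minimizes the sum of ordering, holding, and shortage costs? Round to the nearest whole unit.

Annual demand D = 5.92 × 260 = 1,539.2.
With planned backorders, Q* = √(2DS/H) · √((H+B)/B).
√(2DS/H) = √(2 × 1,539.2 × 342 / 11.4) = 303.895.
√((H+B)/B) = √((11.4+124)/124) = 1.0450.
Q* ≈ 317.557.

Q* ≈ 318 cartons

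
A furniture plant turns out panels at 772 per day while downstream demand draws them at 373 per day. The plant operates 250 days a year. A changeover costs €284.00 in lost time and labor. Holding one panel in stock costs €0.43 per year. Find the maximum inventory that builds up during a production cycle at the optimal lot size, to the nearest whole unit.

Annual demand D = 373 × 250 = 93,250.
Production build-up factor (1 − d/p) = 1 − 373/772 = 0.5168.
Q* = √(2DS / (H(1 − d/p))) = √(2 × 93,250 × 284 / (0.43 × 0.5168)).
= √(52,966,000 / 0.2222) ≈ 15437.841.
Maximum inventory = Q*(1 − d/p) = 15437.841 × 0.5168 ≈ 7978.884.

I_max ≈ 7,979 panels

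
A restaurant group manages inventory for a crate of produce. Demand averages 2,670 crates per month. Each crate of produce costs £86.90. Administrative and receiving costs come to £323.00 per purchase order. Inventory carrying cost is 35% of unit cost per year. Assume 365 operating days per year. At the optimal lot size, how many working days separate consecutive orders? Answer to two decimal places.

Annual demand D = 2,670 × 12 = 32,040.
Holding cost H = 0.35 × £86.90 = £30.4150 per unit per year.
Q* = √(2DS/H) = √(2 × 32,040 × 323 / 30.415) ≈ 824.93.
Cycle time = Q*/D × 365 = 824.93 / 32,040 × 365 ≈ 9.398 days.

T ≈ 9.40 days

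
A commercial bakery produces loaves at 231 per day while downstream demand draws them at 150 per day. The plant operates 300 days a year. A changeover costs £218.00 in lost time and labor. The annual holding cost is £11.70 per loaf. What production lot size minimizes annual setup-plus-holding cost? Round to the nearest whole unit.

Q* ≈ 2,187 loaves

Annual demand D = 150 × 300 = 45,000.
Production build-up factor (1 − d/p) = 1 − 150/231 = 0.3506.
Q* = √(2DS / (H(1 − d/p))) = √(2 × 45,000 × 218 / (11.7 × 0.3506)).
= √(19,620,000 / 4.1026) ≈ 2186.855.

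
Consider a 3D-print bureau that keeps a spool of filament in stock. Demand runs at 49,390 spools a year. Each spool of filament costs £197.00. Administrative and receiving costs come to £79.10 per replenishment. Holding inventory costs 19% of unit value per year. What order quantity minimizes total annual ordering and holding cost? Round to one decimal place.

Q* ≈ 456.9 spools

Holding cost H = 0.19 × £197.00 = £37.4300 per unit per year.
EOQ = √(2DS / H) = √(2 × 49,390 × 79.1 / 37.43).
= √(7,813,498 / 37.43) = √208,749.6126 ≈ 456.891.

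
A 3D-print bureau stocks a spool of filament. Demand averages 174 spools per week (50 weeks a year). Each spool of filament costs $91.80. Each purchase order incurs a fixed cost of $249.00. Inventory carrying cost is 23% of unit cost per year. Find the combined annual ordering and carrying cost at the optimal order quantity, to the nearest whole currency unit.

Annual demand D = 174 × 50 = 8,700.
Holding cost H = 0.23 × $91.80 = $21.1140 per unit per year.
The optimal lot size = √(2DS/H) = √(2 × 8,700 × 249 / 21.114) ≈ 452.99.
At Q*, ordering cost (D/Q*)S equals holding cost (Q*/2)H, each = √(DSH/2).
Minimum total = √(2DSH) = √(2 × 8,700 × 249 × 21.114) ≈ 9564.440.

TC* ≈ $9,564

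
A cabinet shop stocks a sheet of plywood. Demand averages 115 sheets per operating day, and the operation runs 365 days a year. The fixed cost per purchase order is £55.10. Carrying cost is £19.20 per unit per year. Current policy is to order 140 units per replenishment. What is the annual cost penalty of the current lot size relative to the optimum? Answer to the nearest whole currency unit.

Annual demand D = 115 × 365 = 41,975.
EOQ = √(2DS/H) = √(2 × 41,975 × 55.1 / 19.2) ≈ 490.84.
Cost at Q* = (D/Q*)S + (Q*/2)H = √(2DSH) ≈ £9,424.03.
Cost at Q = 140: (41,975/140)×55.1 + (140/2)×19.2 = £16,520.16 + £1,344.00 = £17,864.16.
Excess = £17,864.16 − £9,424.03 = £8,440.13.

Extra cost ≈ £8,440 per year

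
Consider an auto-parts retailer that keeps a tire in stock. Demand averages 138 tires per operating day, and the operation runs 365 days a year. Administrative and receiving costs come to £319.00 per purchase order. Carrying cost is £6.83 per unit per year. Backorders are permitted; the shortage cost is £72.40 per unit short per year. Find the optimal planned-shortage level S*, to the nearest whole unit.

Annual demand D = 138 × 365 = 50,370.
With planned backorders, Q* = √(2DS/H) · √((H+B)/B).
√(2DS/H) = √(2 × 50,370 × 319 / 6.83) = 2169.132.
√((H+B)/B) = √((6.83+72.4)/72.4) = 1.0461.
Q* ≈ 2269.141.
S* = Q* · H/(H+B) = 2269.141 × 6.83/79.23 ≈ 195.611.

S* ≈ 196 tires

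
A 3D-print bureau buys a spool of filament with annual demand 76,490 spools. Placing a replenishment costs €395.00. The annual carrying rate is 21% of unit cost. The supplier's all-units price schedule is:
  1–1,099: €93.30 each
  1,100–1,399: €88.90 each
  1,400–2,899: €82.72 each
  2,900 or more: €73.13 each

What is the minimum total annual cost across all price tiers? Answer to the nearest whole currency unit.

Holding cost per unit per year at price C is H = 0.21·C.
Evaluate total cost at each tier's feasible EOQ or, if the EOQ is below the tier, at the tier's minimum quantity.
Tier 1 (€93.30): EOQ = 1756.2 exceeds tier's upper bound 1099, so this tier is dominated.
Tier 2 (€88.90): EOQ = 1799.1 exceeds tier's upper bound 1399, so this tier is dominated.
EOQ at €82.72 = 1865.1 (feasible in tier 3): TC = 76,490×€82.72 + (76,490/1865.1)×395 + (1865.1/2)×0.21×€82.72 = €6,359,651.74.
EOQ at €73.13 = 1983.6 < 2900, so use break Q=2900: TC = 76,490×€73.13 + (76,490/2900.0)×395 + (2900.0/2)×0.21×€73.13 = €5,626,400.25.
Lowest total cost among the candidates is at Q = 2900.0.

TC* ≈ €5,626,400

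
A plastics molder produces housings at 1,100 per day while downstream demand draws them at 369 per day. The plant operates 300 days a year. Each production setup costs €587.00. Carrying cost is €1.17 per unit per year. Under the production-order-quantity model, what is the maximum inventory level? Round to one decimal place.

I_max ≈ 8,591.7 housings

Annual demand D = 369 × 300 = 110,700.
Production build-up factor (1 − d/p) = 1 − 369/1,100 = 0.6645.
Q* = √(2DS / (H(1 − d/p))) = √(2 × 110,700 × 587 / (1.17 × 0.6645)).
= √(129,961,800 / 0.7775) ≈ 12928.632.
Maximum inventory = Q*(1 − d/p) = 12928.632 × 0.6645 ≈ 8591.664.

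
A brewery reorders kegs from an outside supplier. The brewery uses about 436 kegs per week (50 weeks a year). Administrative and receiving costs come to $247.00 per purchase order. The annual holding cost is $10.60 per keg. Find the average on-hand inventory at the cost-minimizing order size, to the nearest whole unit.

Average inventory ≈ 504 kegs

Annual demand D = 436 × 50 = 21,800.
The optimal lot size = √(2DS/H) = √(2 × 21,800 × 247 / 10.6) ≈ 1007.95.
Average inventory = Q*/2 ≈ 1007.95 / 2 = 503.975.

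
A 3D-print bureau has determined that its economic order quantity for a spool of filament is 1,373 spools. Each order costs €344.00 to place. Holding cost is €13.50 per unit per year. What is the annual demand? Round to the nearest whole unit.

D ≈ 36,990 spools per year

Invert the EOQ relation Q*² = 2DS/H.
From Q* = √(2DS/H): D = Q*²H / (2S) = 1,373² × 13.5 / (2 × 344) = 36990.177.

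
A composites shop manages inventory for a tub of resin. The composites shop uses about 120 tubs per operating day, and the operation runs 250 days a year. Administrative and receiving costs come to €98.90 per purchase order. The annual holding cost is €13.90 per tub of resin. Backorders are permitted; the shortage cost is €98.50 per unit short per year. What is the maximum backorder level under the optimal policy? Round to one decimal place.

Annual demand D = 120 × 250 = 30,000.
With planned backorders, Q* = √(2DS/H) · √((H+B)/B).
√(2DS/H) = √(2 × 30,000 × 98.9 / 13.9) = 653.381.
√((H+B)/B) = √((13.9+98.5)/98.5) = 1.0682.
Q* ≈ 697.961.
S* = Q* · H/(H+B) = 697.961 × 13.9/112.4 ≈ 86.314.

S* ≈ 86.3 tubs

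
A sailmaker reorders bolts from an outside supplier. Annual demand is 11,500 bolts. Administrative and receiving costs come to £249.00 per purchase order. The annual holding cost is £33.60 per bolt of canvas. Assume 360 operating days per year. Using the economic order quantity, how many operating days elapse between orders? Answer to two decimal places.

T ≈ 12.92 days

EOQ = √(2DS/H) = √(2 × 11,500 × 249 / 33.6) ≈ 412.85.
Cycle time = Q*/D × 360 = 412.85 / 11,500 × 360 ≈ 12.924 days.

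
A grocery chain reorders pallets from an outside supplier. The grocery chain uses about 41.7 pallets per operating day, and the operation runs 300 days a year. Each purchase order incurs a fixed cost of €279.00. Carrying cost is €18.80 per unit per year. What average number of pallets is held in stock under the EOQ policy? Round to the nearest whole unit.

Average inventory ≈ 305 pallets

Annual demand D = 41.7 × 300 = 12,510.
Q* = √(2DS/H) = √(2 × 12,510 × 279 / 18.8) ≈ 609.35.
Average inventory = Q*/2 ≈ 609.35 / 2 = 304.675.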